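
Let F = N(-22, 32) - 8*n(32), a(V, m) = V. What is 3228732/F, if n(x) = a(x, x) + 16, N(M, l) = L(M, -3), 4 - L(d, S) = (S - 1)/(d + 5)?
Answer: -13722111/1616 ≈ -8491.4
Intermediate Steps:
L(d, S) = 4 - (-1 + S)/(5 + d) (L(d, S) = 4 - (S - 1)/(d + 5) = 4 - (-1 + S)/(5 + d))
N(M, l) = (24 + 4*M)/(5 + M) (N(M, l) = (21 - 1*(-3) + 4*M)/(5 + M) = (21 + 3 + 4*M)/(5 + M) = (24 + 4*M)/(5 + M))
n(x) = 16 + x (n(x) = x + 16 = 16 + x)
F = -6464/17 (F = 4*(6 - 22)/(5 - 22) - 8*(16 + 32) = 4*(-16)/(-17) - 8*48 = 4*(-1/17)*(-16) - 384 = 64/17 - 384 = -6464/17 ≈ -380.24)
3228732/F = 3228732/(-6464/17) = 3228732*(-17/6464) = -13722111/1616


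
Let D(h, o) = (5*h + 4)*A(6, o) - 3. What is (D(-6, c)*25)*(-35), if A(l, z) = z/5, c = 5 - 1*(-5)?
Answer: 48125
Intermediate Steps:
c = 10 (c = 5 + 5 = 10)
A(l, z) = z/5 (A(l, z) = z*(⅕) = z/5)
D(h, o) = -3 + o*(4 + 5*h)/5 (D(h, o) = (5*h + 4)*(o/5) - 3 = (4 + 5*h)*(o/5) - 3 = o*(4 + 5*h)/5 - 3 = -3 + o*(4 + 5*h)/5)
(D(-6, c)*25)*(-35) = ((-3 + (⅘)*10 - 6*10)*25)*(-35) = ((-3 + 8 - 60)*25)*(-35) = -55*25*(-35) = -1375*(-35) = 48125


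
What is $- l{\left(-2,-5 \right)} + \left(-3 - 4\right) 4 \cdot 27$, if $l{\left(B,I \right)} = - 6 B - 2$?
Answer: $-766$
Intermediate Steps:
$l{\left(B,I \right)} = -2 - 6 B$
$- l{\left(-2,-5 \right)} + \left(-3 - 4\right) 4 \cdot 27 = - (-2 - -12) + \left(-3 - 4\right) 4 \cdot 27 = - (-2 + 12) + \left(-7\right) 4 \cdot 27 = \left(-1\right) 10 - 756 = -10 - 756 = -766$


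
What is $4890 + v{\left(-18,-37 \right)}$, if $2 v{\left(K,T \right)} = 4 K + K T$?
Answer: $5187$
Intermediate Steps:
$v{\left(K,T \right)} = 2 K + \frac{K T}{2}$ ($v{\left(K,T \right)} = \frac{4 K + K T}{2} = 2 K + \frac{K T}{2}$)
$4890 + v{\left(-18,-37 \right)} = 4890 + \frac{1}{2} \left(-18\right) \left(4 - 37\right) = 4890 + \frac{1}{2} \left(-18\right) \left(-33\right) = 4890 + 297 = 5187$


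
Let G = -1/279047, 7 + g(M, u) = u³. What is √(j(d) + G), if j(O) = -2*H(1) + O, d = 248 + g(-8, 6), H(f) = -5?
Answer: 2*√9090998823639/279047 ≈ 21.610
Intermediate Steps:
g(M, u) = -7 + u³
d = 457 (d = 248 + (-7 + 6³) = 248 + (-7 + 216) = 248 + 209 = 457)
G = -1/279047 (G = -1*1/279047 = -1/279047 ≈ -3.5836e-6)
j(O) = 10 + O (j(O) = -2*(-5) + O = 10 + O)
√(j(d) + G) = √((10 + 457) - 1/279047) = √(467 - 1/279047) = √(130314948/279047) = 2*√9090998823639/279047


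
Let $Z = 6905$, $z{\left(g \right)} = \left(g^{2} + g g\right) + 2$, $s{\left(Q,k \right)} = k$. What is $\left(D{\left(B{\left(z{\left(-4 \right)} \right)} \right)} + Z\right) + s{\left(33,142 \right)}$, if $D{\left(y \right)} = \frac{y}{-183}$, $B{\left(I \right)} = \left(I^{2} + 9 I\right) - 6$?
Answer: $\frac{1288145}{183} \approx 7039.0$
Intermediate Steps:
$z{\left(g \right)} = 2 + 2 g^{2}$ ($z{\left(g \right)} = \left(g^{2} + g^{2}\right) + 2 = 2 g^{2} + 2 = 2 + 2 g^{2}$)
$B{\left(I \right)} = -6 + I^{2} + 9 I$
$D{\left(y \right)} = - \frac{y}{183}$ ($D{\left(y \right)} = y \left(- \frac{1}{183}\right) = - \frac{y}{183}$)
$\left(D{\left(B{\left(z{\left(-4 \right)} \right)} \right)} + Z\right) + s{\left(33,142 \right)} = \left(- \frac{-6 + \left(2 + 2 \left(-4\right)^{2}\right)^{2} + 9 \left(2 + 2 \left(-4\right)^{2}\right)}{183} + 6905\right) + 142 = \left(- \frac{-6 + \left(2 + 2 \cdot 16\right)^{2} + 9 \left(2 + 2 \cdot 16\right)}{183} + 6905\right) + 142 = \left(- \frac{-6 + \left(2 + 32\right)^{2} + 9 \left(2 + 32\right)}{183} + 6905\right) + 142 = \left(- \frac{-6 + 34^{2} + 9 \cdot 34}{183} + 6905\right) + 142 = \left(- \frac{-6 + 1156 + 306}{183} + 6905\right) + 142 = \left(\left(- \frac{1}{183}\right) 1456 + 6905\right) + 142 = \left(- \frac{1456}{183} + 6905\right) + 142 = \frac{1262159}{183} + 142 = \frac{1288145}{183}$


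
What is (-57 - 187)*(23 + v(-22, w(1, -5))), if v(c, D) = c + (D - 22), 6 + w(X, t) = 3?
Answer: 5856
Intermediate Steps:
w(X, t) = -3 (w(X, t) = -6 + 3 = -3)
v(c, D) = -22 + D + c (v(c, D) = c + (-22 + D) = -22 + D + c)
(-57 - 187)*(23 + v(-22, w(1, -5))) = (-57 - 187)*(23 + (-22 - 3 - 22)) = -244*(23 - 47) = -244*(-24) = 5856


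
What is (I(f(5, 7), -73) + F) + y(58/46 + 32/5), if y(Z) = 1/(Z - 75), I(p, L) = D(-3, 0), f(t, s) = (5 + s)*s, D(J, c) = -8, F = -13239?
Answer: -102584883/7744 ≈ -13247.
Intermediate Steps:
f(t, s) = s*(5 + s)
I(p, L) = -8
y(Z) = 1/(-75 + Z)
(I(f(5, 7), -73) + F) + y(58/46 + 32/5) = (-8 - 13239) + 1/(-75 + (58/46 + 32/5)) = -13247 + 1/(-75 + (58*(1/46) + 32*(1/5))) = -13247 + 1/(-75 + (29/23 + 32/5)) = -13247 + 1/(-75 + 881/115) = -13247 + 1/(-7744/115) = -13247 - 115/7744 = -102584883/7744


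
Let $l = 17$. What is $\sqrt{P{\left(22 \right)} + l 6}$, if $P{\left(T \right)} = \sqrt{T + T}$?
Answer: $\sqrt{102 + 2 \sqrt{11}} \approx 10.423$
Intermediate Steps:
$P{\left(T \right)} = \sqrt{2} \sqrt{T}$ ($P{\left(T \right)} = \sqrt{2 T} = \sqrt{2} \sqrt{T}$)
$\sqrt{P{\left(22 \right)} + l 6} = \sqrt{\sqrt{2} \sqrt{22} + 17 \cdot 6} = \sqrt{2 \sqrt{11} + 102} = \sqrt{102 + 2 \sqrt{11}}$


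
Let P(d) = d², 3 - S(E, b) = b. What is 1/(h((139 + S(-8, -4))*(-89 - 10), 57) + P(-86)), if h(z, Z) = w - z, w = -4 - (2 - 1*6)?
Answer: 1/21850 ≈ 4.5767e-5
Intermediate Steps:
w = 0 (w = -4 - (2 - 6) = -4 - 1*(-4) = -4 + 4 = 0)
S(E, b) = 3 - b
h(z, Z) = -z (h(z, Z) = 0 - z = -z)
1/(h((139 + S(-8, -4))*(-89 - 10), 57) + P(-86)) = 1/(-(139 + (3 - 1*(-4)))*(-89 - 10) + (-86)²) = 1/(-(139 + (3 + 4))*(-99) + 7396) = 1/(-(139 + 7)*(-99) + 7396) = 1/(-146*(-99) + 7396) = 1/(-1*(-14454) + 7396) = 1/(14454 + 7396) = 1/21850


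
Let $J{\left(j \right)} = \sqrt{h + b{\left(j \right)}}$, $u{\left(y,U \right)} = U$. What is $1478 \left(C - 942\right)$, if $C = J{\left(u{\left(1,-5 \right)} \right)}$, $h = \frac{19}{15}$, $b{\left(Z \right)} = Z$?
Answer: $-1392276 + \frac{2956 i \sqrt{210}}{15} \approx -1.3923 \cdot 10^{6} + 2855.8 i$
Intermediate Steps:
$h = \frac{19}{15}$ ($h = 19 \cdot \frac{1}{15} = \frac{19}{15} \approx 1.2667$)
$J{\left(j \right)} = \sqrt{\frac{19}{15} + j}$
$C = \frac{2 i \sqrt{210}}{15}$ ($C = \frac{\sqrt{285 + 225 \left(-5\right)}}{15} = \frac{\sqrt{285 - 1125}}{15} = \frac{\sqrt{-840}}{15} = \frac{2 i \sqrt{210}}{15} \approx 1.9322 i$)
$1478 \left(C - 942\right) = 1478 \left(\frac{2 i \sqrt{210}}{15} - 942\right) = 1478 \left(-942 + \frac{2 i \sqrt{210}}{15}\right) = -1392276 + \frac{2956 i \sqrt{210}}{15}$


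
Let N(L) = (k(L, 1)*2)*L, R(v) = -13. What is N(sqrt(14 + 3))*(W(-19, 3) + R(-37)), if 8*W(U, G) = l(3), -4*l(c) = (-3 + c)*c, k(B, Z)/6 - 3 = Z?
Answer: -624*sqrt(17) ≈ -2572.8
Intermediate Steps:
k(B, Z) = 18 + 6*Z
l(c) = -c*(-3 + c)/4 (l(c) = -(-3 + c)*c/4 = -c*(-3 + c)/4)
W(U, G) = 0 (W(U, G) = ((1/4)*3*(3 - 1*3))/8 = ((1/4)*3*(3 - 3))/8 = ((1/4)*3*0)/8 = (1/8)*0 = 0)
N(L) = 48*L (N(L) = ((18 + 6*1)*2)*L = ((18 + 6)*2)*L = (24*2)*L = 48*L)
N(sqrt(14 + 3))*(W(-19, 3) + R(-37)) = (48*sqrt(14 + 3))*(0 - 13) = (48*sqrt(17))*(-13) = -624*sqrt(17)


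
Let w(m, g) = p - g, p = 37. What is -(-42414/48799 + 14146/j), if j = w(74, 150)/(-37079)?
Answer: -25596023946884/5514287 ≈ -4.6418e+6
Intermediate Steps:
w(m, g) = 37 - g
j = 113/37079 (j = (37 - 1*150)/(-37079) = (37 - 150)*(-1/37079) = -113*(-1/37079) = 113/37079 ≈ 0.0030475)
-(-42414/48799 + 14146/j) = -(-42414/48799 + 14146/(113/37079)) = -(-42414*1/48799 + 14146*(37079/113)) = -(-42414/48799 + 524519534/113) = -1*25596023946884/5514287 = -25596023946884/5514287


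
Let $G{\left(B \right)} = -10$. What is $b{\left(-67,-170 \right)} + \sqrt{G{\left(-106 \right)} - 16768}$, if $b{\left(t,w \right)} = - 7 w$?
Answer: $1190 + i \sqrt{16778} \approx 1190.0 + 129.53 i$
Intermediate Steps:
$b{\left(-67,-170 \right)} + \sqrt{G{\left(-106 \right)} - 16768} = \left(-7\right) \left(-170\right) + \sqrt{-10 - 16768} = 1190 + \sqrt{-16778} = 1190 + i \sqrt{16778}$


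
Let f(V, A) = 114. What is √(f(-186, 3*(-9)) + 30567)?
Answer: 3*√3409 ≈ 175.16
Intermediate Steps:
√(f(-186, 3*(-9)) + 30567) = √(114 + 30567) = √30681 = 3*√3409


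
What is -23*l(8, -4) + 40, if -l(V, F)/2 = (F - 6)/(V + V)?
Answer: 45/4 ≈ 11.250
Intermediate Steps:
l(V, F) = -(-6 + F)/V (l(V, F) = -2*(F - 6)/(V + V) = -2*(-6 + F)/(2*V) = -2*(-6 + F)*1/(2*V) = -(-6 + F)/V)
-23*l(8, -4) + 40 = -23*(6 - 1*(-4))/8 + 40 = -23*(6 + 4)/8 + 40 = -23*10/8 + 40 = -23*5/4 + 40 = -115/4 + 40 = 45/4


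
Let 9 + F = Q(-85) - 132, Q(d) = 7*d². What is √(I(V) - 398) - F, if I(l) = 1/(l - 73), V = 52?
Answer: -50434 + I*√175539/21 ≈ -50434.0 + 19.951*I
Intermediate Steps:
I(l) = 1/(-73 + l)
F = 50434 (F = -9 + (7*(-85)² - 132) = -9 + (7*7225 - 132) = -9 + (50575 - 132) = -9 + 50443 = 50434)
√(I(V) - 398) - F = √(1/(-73 + 52) - 398) - 1*50434 = √(1/(-21) - 398) - 50434 = √(-1/21 - 398) - 50434 = √(-8359/21) - 50434 = I*√175539/21 - 50434 = -50434 + I*√175539/21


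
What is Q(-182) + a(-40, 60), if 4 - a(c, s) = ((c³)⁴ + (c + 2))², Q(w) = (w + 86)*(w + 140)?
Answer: -281474976710655998724931583999999997408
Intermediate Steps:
Q(w) = (86 + w)*(140 + w)
a(c, s) = 4 - (2 + c + c¹²)² (a(c, s) = 4 - ((c³)⁴ + (c + 2))² = 4 - (c¹² + (2 + c))² = 4 - (2 + c + c¹²)²)
Q(-182) + a(-40, 60) = (12040 + (-182)² + 226*(-182)) + (4 - (2 - 40 + (-40)¹²)²) = (12040 + 33124 - 41132) + (4 - (2 - 40 + 16777216000000000000)²) = 4032 + (4 - 1*16777215999999999962²) = 4032 + (4 - 1*281474976710655998724931584000000001444) = 4032 + (4 - 281474976710655998724931584000000001444) = 4032 - 281474976710655998724931584000000001440 = -281474976710655998724931583999999997408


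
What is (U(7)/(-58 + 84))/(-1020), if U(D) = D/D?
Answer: -1/26520 ≈ -3.7707e-5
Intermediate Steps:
U(D) = 1
(U(7)/(-58 + 84))/(-1020) = (1/(-58 + 84))/(-1020) = (1/26)*(-1/1020) = -1/26520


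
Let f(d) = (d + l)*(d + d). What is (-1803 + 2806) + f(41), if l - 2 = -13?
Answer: 3463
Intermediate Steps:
l = -11 (l = 2 - 13 = -11)
f(d) = 2*d*(-11 + d) (f(d) = (d - 11)*(d + d) = (-11 + d)*(2*d) = 2*d*(-11 + d))
(-1803 + 2806) + f(41) = (-1803 + 2806) + 2*41*(-11 + 41) = 1003 + 2*41*30 = 1003 + 2460 = 3463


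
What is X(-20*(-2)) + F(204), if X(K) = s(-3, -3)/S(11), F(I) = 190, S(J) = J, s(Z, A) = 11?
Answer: 191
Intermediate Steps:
X(K) = 1 (X(K) = 11/11 = 11*(1/11) = 1)
X(-20*(-2)) + F(204) = 1 + 190 = 191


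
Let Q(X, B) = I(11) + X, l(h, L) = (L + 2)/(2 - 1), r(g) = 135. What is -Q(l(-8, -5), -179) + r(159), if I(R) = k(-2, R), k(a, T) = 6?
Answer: 132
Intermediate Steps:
I(R) = 6
l(h, L) = 2 + L (l(h, L) = (2 + L)/1 = (2 + L)*1 = 2 + L)
Q(X, B) = 6 + X
-Q(l(-8, -5), -179) + r(159) = -(6 + (2 - 5)) + 135 = -(6 - 3) + 135 = -1*3 + 135 = -3 + 135 = 132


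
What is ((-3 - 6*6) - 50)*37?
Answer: -3293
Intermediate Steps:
((-3 - 6*6) - 50)*37 = ((-3 - 36) - 50)*37 = (-39 - 50)*37 = -89*37 = -3293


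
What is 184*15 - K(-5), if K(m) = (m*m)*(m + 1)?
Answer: 2860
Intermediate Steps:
K(m) = m²*(1 + m)
184*15 - K(-5) = 184*15 - (-5)²*(1 - 5) = 2760 - 25*(-4) = 2760 - 1*(-100) = 2760 + 100 = 2860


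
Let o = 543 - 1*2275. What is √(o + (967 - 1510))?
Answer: 5*I*√91 ≈ 47.697*I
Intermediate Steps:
o = -1732 (o = 543 - 2275 = -1732)
√(o + (967 - 1510)) = √(-1732 + (967 - 1510)) = √(-1732 - 543) = √(-2275) = 5*I*√91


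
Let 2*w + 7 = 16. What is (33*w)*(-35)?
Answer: -10395/2 ≈ -5197.5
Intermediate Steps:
w = 9/2 (w = -7/2 + (1/2)*16 = -7/2 + 8 = 9/2 ≈ 4.5000)
(33*w)*(-35) = (33*(9/2))*(-35) = (297/2)*(-35) = -10395/2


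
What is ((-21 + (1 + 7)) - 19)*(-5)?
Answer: 160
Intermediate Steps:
((-21 + (1 + 7)) - 19)*(-5) = ((-21 + 8) - 19)*(-5) = (-13 - 19)*(-5) = -32*(-5) = 160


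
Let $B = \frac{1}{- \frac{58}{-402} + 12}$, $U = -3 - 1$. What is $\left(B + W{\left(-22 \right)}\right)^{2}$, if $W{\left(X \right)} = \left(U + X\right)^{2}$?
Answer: $\frac{2723546200489}{5958481} \approx 4.5709 \cdot 10^{5}$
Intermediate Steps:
$U = -4$ ($U = -3 - 1 = -4$)
$B = \frac{201}{2441}$ ($B = \frac{1}{\left(-58\right) \left(- \frac{1}{402}\right) + 12} = \frac{1}{\frac{29}{201} + 12} = \frac{1}{\frac{2441}{201}} = \frac{201}{2441} \approx 0.082343$)
$W{\left(X \right)} = \left(-4 + X\right)^{2}$
$\left(B + W{\left(-22 \right)}\right)^{2} = \left(\frac{201}{2441} + \left(-4 - 22\right)^{2}\right)^{2} = \left(\frac{201}{2441} + \left(-26\right)^{2}\right)^{2} = \left(\frac{201}{2441} + 676\right)^{2} = \left(\frac{1650317}{2441}\right)^{2} = \frac{2723546200489}{5958481}$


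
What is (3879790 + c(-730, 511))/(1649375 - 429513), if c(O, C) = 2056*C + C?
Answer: 4930917/1219862 ≈ 4.0422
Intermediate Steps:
c(O, C) = 2057*C
(3879790 + c(-730, 511))/(1649375 - 429513) = (3879790 + 2057*511)/(1649375 - 429513) = (3879790 + 1051127)/1219862 = 4930917*(1/1219862) = 4930917/1219862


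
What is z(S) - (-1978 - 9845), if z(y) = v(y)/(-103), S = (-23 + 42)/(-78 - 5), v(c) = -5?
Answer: 1217774/103 ≈ 11823.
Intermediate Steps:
S = -19/83 (S = 19/(-83) = 19*(-1/83) = -19/83 ≈ -0.22892)
z(y) = 5/103 (z(y) = -5/(-103) = -5*(-1/103) = 5/103)
z(S) - (-1978 - 9845) = 5/103 - (-1978 - 9845) = 5/103 - 1*(-11823) = 5/103 + 11823 = 1217774/103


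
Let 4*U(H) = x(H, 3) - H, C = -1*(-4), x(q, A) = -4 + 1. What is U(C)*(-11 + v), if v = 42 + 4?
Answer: -245/4 ≈ -61.250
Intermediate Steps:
x(q, A) = -3
v = 46
C = 4
U(H) = -¾ - H/4 (U(H) = (-3 - H)/4 = -¾ - H/4)
U(C)*(-11 + v) = (-¾ - ¼*4)*(-11 + 46) = (-¾ - 1)*35 = -7/4*35 = -245/4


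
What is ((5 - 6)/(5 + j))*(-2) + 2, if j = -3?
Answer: 3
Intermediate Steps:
((5 - 6)/(5 + j))*(-2) + 2 = ((5 - 6)/(5 - 3))*(-2) + 2 = -1/2*(-2) + 2 = -1*½*(-2) + 2 = -½*(-2) + 2 = 1 + 2 = 3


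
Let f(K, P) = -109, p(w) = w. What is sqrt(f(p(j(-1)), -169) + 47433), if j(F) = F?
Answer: 2*sqrt(11831) ≈ 217.54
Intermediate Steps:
sqrt(f(p(j(-1)), -169) + 47433) = sqrt(-109 + 47433) = sqrt(47324) = 2*sqrt(11831)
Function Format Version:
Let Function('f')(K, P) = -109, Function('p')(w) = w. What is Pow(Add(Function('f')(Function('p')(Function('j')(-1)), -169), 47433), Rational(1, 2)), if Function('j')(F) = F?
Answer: Mul(2, Pow(11831, Rational(1, 2))) ≈ 217.54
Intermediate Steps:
Pow(Add(Function('f')(Function('p')(Function('j')(-1)), -169), 47433), Rational(1, 2)) = Pow(Add(-109, 47433), Rational(1, 2)) = Pow(47324, Rational(1, 2)) = Mul(2, Pow(11831, Rational(1, 2)))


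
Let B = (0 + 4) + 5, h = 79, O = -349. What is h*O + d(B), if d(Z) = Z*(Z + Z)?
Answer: -27409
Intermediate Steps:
B = 9 (B = 4 + 5 = 9)
d(Z) = 2*Z² (d(Z) = Z*(2*Z) = 2*Z²)
h*O + d(B) = 79*(-349) + 2*9² = -27571 + 2*81 = -27571 + 162 = -27409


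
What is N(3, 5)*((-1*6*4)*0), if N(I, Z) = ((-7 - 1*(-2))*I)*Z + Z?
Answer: 0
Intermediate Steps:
N(I, Z) = Z - 5*I*Z (N(I, Z) = ((-7 + 2)*I)*Z + Z = (-5*I)*Z + Z = -5*I*Z + Z = Z - 5*I*Z)
N(3, 5)*((-1*6*4)*0) = (5*(1 - 5*3))*((-1*6*4)*0) = (5*(1 - 15))*(-6*4*0) = (5*(-14))*(-24*0) = -70*0 = 0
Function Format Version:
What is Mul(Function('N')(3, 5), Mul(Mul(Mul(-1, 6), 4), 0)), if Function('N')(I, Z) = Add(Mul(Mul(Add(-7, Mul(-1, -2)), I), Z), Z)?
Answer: 0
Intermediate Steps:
Function('N')(I, Z) = Add(Z, Mul(-5, I, Z)) (Function('N')(I, Z) = Add(Mul(Mul(Add(-7, 2), I), Z), Z) = Add(Mul(Mul(-5, I), Z), Z) = Add(Mul(-5, I, Z), Z) = Add(Z, Mul(-5, I, Z)))
Mul(Function('N')(3, 5), Mul(Mul(Mul(-1, 6), 4), 0)) = Mul(Mul(5, Add(1, Mul(-5, 3))), Mul(Mul(Mul(-1, 6), 4), 0)) = Mul(Mul(5, Add(1, -15)), Mul(Mul(-6, 4), 0)) = Mul(Mul(5, -14), Mul(-24, 0)) = Mul(-70, 0) = 0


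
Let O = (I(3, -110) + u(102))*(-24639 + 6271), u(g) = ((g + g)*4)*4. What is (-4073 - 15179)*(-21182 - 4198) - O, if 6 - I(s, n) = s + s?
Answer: 548568912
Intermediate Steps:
I(s, n) = 6 - 2*s (I(s, n) = 6 - (s + s) = 6 - 2*s)
u(g) = 32*g (u(g) = ((2*g)*4)*4 = (8*g)*4 = 32*g)
O = -59953152 (O = ((6 - 2*3) + 32*102)*(-24639 + 6271) = ((6 - 6) + 3264)*(-18368) = (0 + 3264)*(-18368) = 3264*(-18368) = -59953152)
(-4073 - 15179)*(-21182 - 4198) - O = (-4073 - 15179)*(-21182 - 4198) - 1*(-59953152) = -19252*(-25380) + 59953152 = 488615760 + 59953152 = 548568912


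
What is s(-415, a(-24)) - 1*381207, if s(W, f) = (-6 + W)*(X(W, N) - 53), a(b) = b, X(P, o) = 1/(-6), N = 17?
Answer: -2152943/6 ≈ -3.5882e+5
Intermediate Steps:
X(P, o) = -1/6
s(W, f) = 319 - 319*W/6 (s(W, f) = (-6 + W)*(-1/6 - 53) = (-6 + W)*(-319/6) = 319 - 319*W/6)
s(-415, a(-24)) - 1*381207 = (319 - 319/6*(-415)) - 1*381207 = (319 + 132385/6) - 381207 = 134299/6 - 381207 = -2152943/6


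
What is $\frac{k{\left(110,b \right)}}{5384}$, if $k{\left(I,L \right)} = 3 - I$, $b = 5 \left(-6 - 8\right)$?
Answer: $- \frac{107}{5384} \approx -0.019874$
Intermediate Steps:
$b = -70$ ($b = 5 \left(-14\right) = -70$)
$\frac{k{\left(110,b \right)}}{5384} = \frac{3 - 110}{5384} = \left(3 - 110\right) \frac{1}{5384} = \left(-107\right) \frac{1}{5384} = - \frac{107}{5384}$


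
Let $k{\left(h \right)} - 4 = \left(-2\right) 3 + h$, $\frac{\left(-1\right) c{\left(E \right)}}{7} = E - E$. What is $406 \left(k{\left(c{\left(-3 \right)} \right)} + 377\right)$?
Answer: $152250$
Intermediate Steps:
$c{\left(E \right)} = 0$ ($c{\left(E \right)} = - 7 \left(E - E\right) = \left(-7\right) 0 = 0$)
$k{\left(h \right)} = -2 + h$ ($k{\left(h \right)} = 4 + \left(\left(-2\right) 3 + h\right) = 4 + \left(-6 + h\right) = -2 + h$)
$406 \left(k{\left(c{\left(-3 \right)} \right)} + 377\right) = 406 \left(\left(-2 + 0\right) + 377\right) = 406 \left(-2 + 377\right) = 406 \cdot 375 = 152250$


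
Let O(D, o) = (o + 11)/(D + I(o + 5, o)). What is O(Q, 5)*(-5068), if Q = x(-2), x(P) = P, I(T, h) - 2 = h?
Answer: -81088/5 ≈ -16218.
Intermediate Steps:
I(T, h) = 2 + h
Q = -2
O(D, o) = (11 + o)/(2 + D + o) (O(D, o) = (o + 11)/(D + (2 + o)) = (11 + o)/(2 + D + o))
O(Q, 5)*(-5068) = ((11 + 5)/(2 - 2 + 5))*(-5068) = (16/5)*(-5068) = -81088/5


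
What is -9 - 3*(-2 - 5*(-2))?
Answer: -33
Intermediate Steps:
-9 - 3*(-2 - 5*(-2)) = -9 - 3*(-2 + 10) = -9 - 3*8 = -9 - 24 = -33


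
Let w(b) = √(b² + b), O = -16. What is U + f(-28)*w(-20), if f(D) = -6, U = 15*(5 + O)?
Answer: -165 - 12*√95 ≈ -281.96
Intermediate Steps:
U = -165 (U = 15*(5 - 16) = 15*(-11) = -165)
w(b) = √(b + b²)
U + f(-28)*w(-20) = -165 - 6*2*√95 = -165 - 12*√95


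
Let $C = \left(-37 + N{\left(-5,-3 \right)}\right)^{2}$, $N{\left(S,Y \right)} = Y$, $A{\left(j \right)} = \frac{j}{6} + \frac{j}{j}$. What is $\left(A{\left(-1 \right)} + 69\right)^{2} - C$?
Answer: $\frac{117961}{36} \approx 3276.7$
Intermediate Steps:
$A{\left(j \right)} = 1 + \frac{j}{6}$ ($A{\left(j \right)} = j \frac{1}{6} + 1 = \frac{j}{6} + 1 = 1 + \frac{j}{6}$)
$C = 1600$ ($C = \left(-37 - 3\right)^{2} = \left(-40\right)^{2} = 1600$)
$\left(A{\left(-1 \right)} + 69\right)^{2} - C = \left(\left(1 + \frac{1}{6} \left(-1\right)\right) + 69\right)^{2} - 1600 = \left(\left(1 - \frac{1}{6}\right) + 69\right)^{2} - 1600 = \left(\frac{5}{6} + 69\right)^{2} - 1600 = \left(\frac{419}{6}\right)^{2} - 1600 = \frac{175561}{36} - 1600 = \frac{117961}{36}$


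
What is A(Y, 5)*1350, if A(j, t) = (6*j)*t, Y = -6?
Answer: -243000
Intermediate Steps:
A(j, t) = 6*j*t
A(Y, 5)*1350 = (6*(-6)*5)*1350 = -180*1350 = -243000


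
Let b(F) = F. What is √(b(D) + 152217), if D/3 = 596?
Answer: √154005 ≈ 392.43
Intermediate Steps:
D = 1788 (D = 3*596 = 1788)
√(b(D) + 152217) = √(1788 + 152217) = √154005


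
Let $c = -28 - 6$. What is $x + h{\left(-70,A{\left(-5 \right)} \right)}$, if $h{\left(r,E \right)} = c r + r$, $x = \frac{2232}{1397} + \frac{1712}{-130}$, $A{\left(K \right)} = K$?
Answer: $\frac{208708798}{90805} \approx 2298.4$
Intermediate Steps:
$c = -34$ ($c = -28 - 6 = -34$)
$x = - \frac{1050752}{90805}$ ($x = 2232 \cdot \frac{1}{1397} + 1712 \left(- \frac{1}{130}\right) = \frac{2232}{1397} - \frac{856}{65} = - \frac{1050752}{90805} \approx -11.572$)
$h{\left(r,E \right)} = - 33 r$ ($h{\left(r,E \right)} = - 34 r + r = - 33 r$)
$x + h{\left(-70,A{\left(-5 \right)} \right)} = - \frac{1050752}{90805} - -2310 = - \frac{1050752}{90805} + 2310 = \frac{208708798}{90805}$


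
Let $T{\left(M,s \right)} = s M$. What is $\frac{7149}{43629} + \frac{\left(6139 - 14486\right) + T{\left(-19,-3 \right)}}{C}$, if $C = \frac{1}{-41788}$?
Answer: $\frac{5038022710743}{14543} \approx 3.4642 \cdot 10^{8}$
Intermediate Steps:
$T{\left(M,s \right)} = M s$
$C = - \frac{1}{41788} \approx -2.393 \cdot 10^{-5}$
$\frac{7149}{43629} + \frac{\left(6139 - 14486\right) + T{\left(-19,-3 \right)}}{C} = \frac{7149}{43629} + \frac{\left(6139 - 14486\right) - -57}{- \frac{1}{41788}} = 7149 \cdot \frac{1}{43629} + \left(-8347 + 57\right) \left(-41788\right) = \frac{2383}{14543} - -346422520 = \frac{2383}{14543} + 346422520 = \frac{5038022710743}{14543}$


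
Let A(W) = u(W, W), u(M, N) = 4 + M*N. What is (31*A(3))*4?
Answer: 1612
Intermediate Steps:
A(W) = 4 + W**2 (A(W) = 4 + W*W = 4 + W**2)
(31*A(3))*4 = (31*(4 + 3**2))*4 = (31*(4 + 9))*4 = (31*13)*4 = 403*4 = 1612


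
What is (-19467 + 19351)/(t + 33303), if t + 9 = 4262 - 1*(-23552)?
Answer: -29/15277 ≈ -0.0018983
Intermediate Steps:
t = 27805 (t = -9 + (4262 - 1*(-23552)) = -9 + (4262 + 23552) = -9 + 27814 = 27805)
(-19467 + 19351)/(t + 33303) = (-19467 + 19351)/(27805 + 33303) = -116/61108 = -116*1/61108 = -29/15277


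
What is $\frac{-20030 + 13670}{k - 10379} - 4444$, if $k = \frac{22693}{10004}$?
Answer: $- \frac{153754261324}{34602941} \approx -4443.4$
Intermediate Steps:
$k = \frac{22693}{10004}$ ($k = 22693 \cdot \frac{1}{10004} = \frac{22693}{10004} \approx 2.2684$)
$\frac{-20030 + 13670}{k - 10379} - 4444 = \frac{-20030 + 13670}{\frac{22693}{10004} - 10379} - 4444 = - \frac{6360}{- \frac{103808823}{10004}} - 4444 = \left(-6360\right) \left(- \frac{10004}{103808823}\right) - 4444 = \frac{21208480}{34602941} - 4444 = - \frac{153754261324}{34602941}$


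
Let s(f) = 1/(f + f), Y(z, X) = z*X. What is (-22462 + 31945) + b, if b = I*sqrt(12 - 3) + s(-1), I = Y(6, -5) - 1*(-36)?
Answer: 19001/2 ≈ 9500.5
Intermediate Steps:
Y(z, X) = X*z
s(f) = 1/(2*f)
I = 6 (I = -5*6 - 1*(-36) = -30 + 36 = 6)
b = 35/2 (b = 6*sqrt(12 - 3) + (1/2)/(-1) = 6*sqrt(9) + (1/2)*(-1) = 6*3 - 1/2 = 18 - 1/2 = 35/2 ≈ 17.500)
(-22462 + 31945) + b = (-22462 + 31945) + 35/2 = 9483 + 35/2 = 19001/2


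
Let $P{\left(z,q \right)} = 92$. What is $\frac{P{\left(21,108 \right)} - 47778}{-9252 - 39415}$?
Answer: $\frac{47686}{48667} \approx 0.97984$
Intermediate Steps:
$\frac{P{\left(21,108 \right)} - 47778}{-9252 - 39415} = \frac{92 - 47778}{-9252 - 39415} = \frac{92 - 47778}{-48667} = \left(-47686\right) \left(- \frac{1}{48667}\right) = \frac{47686}{48667}$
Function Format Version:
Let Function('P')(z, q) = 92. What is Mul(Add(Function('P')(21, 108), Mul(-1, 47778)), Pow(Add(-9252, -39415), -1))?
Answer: Rational(47686, 48667) ≈ 0.97984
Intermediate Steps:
Mul(Add(Function('P')(21, 108), Mul(-1, 47778)), Pow(Add(-9252, -39415), -1)) = Mul(Add(92, Mul(-1, 47778)), Pow(Add(-9252, -39415), -1)) = Mul(Add(92, -47778), Pow(-48667, -1)) = Mul(-47686, Rational(-1, 48667)) = Rational(47686, 48667)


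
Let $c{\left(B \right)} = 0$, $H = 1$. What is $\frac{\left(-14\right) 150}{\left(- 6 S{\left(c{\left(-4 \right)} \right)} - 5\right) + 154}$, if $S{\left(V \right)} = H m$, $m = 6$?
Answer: $- \frac{2100}{113} \approx -18.584$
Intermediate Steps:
$S{\left(V \right)} = 6$ ($S{\left(V \right)} = 1 \cdot 6 = 6$)
$\frac{\left(-14\right) 150}{\left(- 6 S{\left(c{\left(-4 \right)} \right)} - 5\right) + 154} = \frac{\left(-14\right) 150}{\left(\left(-6\right) 6 - 5\right) + 154} = - \frac{2100}{\left(-36 - 5\right) + 154} = - \frac{2100}{-41 + 154} = - \frac{2100}{113}$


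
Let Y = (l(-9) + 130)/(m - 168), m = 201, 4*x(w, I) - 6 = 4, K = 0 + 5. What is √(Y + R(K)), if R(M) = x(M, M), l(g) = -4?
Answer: √3058/22 ≈ 2.5136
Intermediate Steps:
K = 5
x(w, I) = 5/2 (x(w, I) = 3/2 + (¼)*4 = 3/2 + 1 = 5/2)
R(M) = 5/2
Y = 42/11 (Y = (-4 + 130)/(201 - 168) = 126/33 = 126*(1/33) = 42/11 ≈ 3.8182)
√(Y + R(K)) = √(42/11 + 5/2) = √(139/22) = √3058/22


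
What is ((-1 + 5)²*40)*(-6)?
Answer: -3840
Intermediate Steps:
((-1 + 5)²*40)*(-6) = (4²*40)*(-6) = (16*40)*(-6) = 640*(-6) = -3840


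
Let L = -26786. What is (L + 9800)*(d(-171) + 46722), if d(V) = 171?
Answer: -796524498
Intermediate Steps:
(L + 9800)*(d(-171) + 46722) = (-26786 + 9800)*(171 + 46722) = -16986*46893 = -796524498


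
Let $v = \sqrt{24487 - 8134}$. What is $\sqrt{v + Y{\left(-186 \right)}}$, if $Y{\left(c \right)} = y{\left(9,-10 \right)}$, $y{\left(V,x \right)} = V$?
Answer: $\sqrt{9 + 3 \sqrt{1817}} \approx 11.7$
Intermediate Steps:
$v = 3 \sqrt{1817}$ ($v = \sqrt{16353} = 3 \sqrt{1817} \approx 127.88$)
$Y{\left(c \right)} = 9$
$\sqrt{v + Y{\left(-186 \right)}} = \sqrt{3 \sqrt{1817} + 9} = \sqrt{9 + 3 \sqrt{1817}}$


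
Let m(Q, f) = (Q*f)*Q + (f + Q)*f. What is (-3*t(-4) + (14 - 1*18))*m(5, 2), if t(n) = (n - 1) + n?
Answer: 1472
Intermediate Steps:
t(n) = -1 + 2*n (t(n) = (-1 + n) + n = -1 + 2*n)
m(Q, f) = f*Q**2 + f*(Q + f) (m(Q, f) = f*Q**2 + (Q + f)*f = f*Q**2 + f*(Q + f))
(-3*t(-4) + (14 - 1*18))*m(5, 2) = (-3*(-1 + 2*(-4)) + (14 - 1*18))*(2*(5 + 2 + 5**2)) = (-3*(-1 - 8) + (14 - 18))*(2*(5 + 2 + 25)) = (-3*(-9) - 4)*(2*32) = (27 - 4)*64 = 23*64 = 1472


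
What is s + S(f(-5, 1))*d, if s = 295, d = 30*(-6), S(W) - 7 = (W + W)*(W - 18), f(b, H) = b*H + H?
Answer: -32645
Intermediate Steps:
f(b, H) = H + H*b (f(b, H) = H*b + H = H + H*b)
S(W) = 7 + 2*W*(-18 + W) (S(W) = 7 + (W + W)*(W - 18) = 7 + (2*W)*(-18 + W) = 7 + 2*W*(-18 + W))
d = -180
s + S(f(-5, 1))*d = 295 + (7 - 36*(1 - 5) + 2*(1*(1 - 5))²)*(-180) = 295 + (7 - 36*(-4) + 2*(1*(-4))²)*(-180) = 295 + (7 - 36*(-4) + 2*(-4)²)*(-180) = 295 + (7 + 144 + 2*16)*(-180) = 295 + (7 + 144 + 32)*(-180) = 295 + 183*(-180) = 295 - 32940 = -32645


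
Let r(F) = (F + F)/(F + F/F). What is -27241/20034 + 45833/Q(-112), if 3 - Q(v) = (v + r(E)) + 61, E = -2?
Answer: 229214068/250425 ≈ 915.30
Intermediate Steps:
r(F) = 2*F/(1 + F) (r(F) = (2*F)/(F + 1) = (2*F)/(1 + F) = 2*F/(1 + F))
Q(v) = -62 - v (Q(v) = 3 - ((v + 2*(-2)/(1 - 2)) + 61) = 3 - ((v + 2*(-2)/(-1)) + 61) = 3 - ((v + 2*(-2)*(-1)) + 61) = 3 - ((v + 4) + 61) = 3 - ((4 + v) + 61) = 3 - (65 + v) = 3 + (-65 - v) = -62 - v)
-27241/20034 + 45833/Q(-112) = -27241/20034 + 45833/(-62 - 1*(-112)) = -27241*1/20034 + 45833/(-62 + 112) = -27241/20034 + 45833/50 = 229214068/250425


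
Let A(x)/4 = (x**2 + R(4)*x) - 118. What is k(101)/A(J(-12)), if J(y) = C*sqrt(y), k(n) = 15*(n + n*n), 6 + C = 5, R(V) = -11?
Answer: -5022225/18352 - 849915*I*sqrt(3)/18352 ≈ -273.66 - 80.214*I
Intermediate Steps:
C = -1 (C = -6 + 5 = -1)
k(n) = 15*n + 15*n**2 (k(n) = 15*(n + n**2) = 15*n + 15*n**2)
J(y) = -sqrt(y)
A(x) = -472 - 44*x + 4*x**2 (A(x) = 4*((x**2 - 11*x) - 118) = 4*(-118 + x**2 - 11*x) = -472 - 44*x + 4*x**2)
k(101)/A(J(-12)) = (15*101*(1 + 101))/(-472 - (-44)*sqrt(-12) + 4*(-sqrt(-12))**2) = (15*101*102)/(-472 - (-44)*2*I*sqrt(3) + 4*(-2*I*sqrt(3))**2) = 154530/(-472 - (-88)*I*sqrt(3) + 4*(-2*I*sqrt(3))**2) = 154530/(-472 + 88*I*sqrt(3) + 4*(-12)) = 154530/(-472 + 88*I*sqrt(3) - 48) = 154530/(-520 + 88*I*sqrt(3))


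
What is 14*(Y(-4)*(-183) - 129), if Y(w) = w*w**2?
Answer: 162162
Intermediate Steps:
Y(w) = w**3
14*(Y(-4)*(-183) - 129) = 14*((-4)**3*(-183) - 129) = 14*(-64*(-183) - 129) = 14*(11712 - 129) = 14*11583 = 162162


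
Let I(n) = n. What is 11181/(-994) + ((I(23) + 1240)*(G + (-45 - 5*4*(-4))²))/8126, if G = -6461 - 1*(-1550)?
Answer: -2359171149/4038622 ≈ -584.15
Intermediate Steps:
G = -4911 (G = -6461 + 1550 = -4911)
11181/(-994) + ((I(23) + 1240)*(G + (-45 - 5*4*(-4))²))/8126 = 11181/(-994) + ((23 + 1240)*(-4911 + (-45 - 5*4*(-4))²))/8126 = 11181*(-1/994) + (1263*(-4911 + (-45 - 20*(-4))²))*(1/8126) = -11181/994 + (1263*(-4911 + (-45 + 80)²))*(1/8126) = -11181/994 + (1263*(-4911 + 35²))*(1/8126) = -11181/994 + (1263*(-4911 + 1225))*(1/8126) = -11181/994 + (1263*(-3686))*(1/8126) = -11181/994 - 4655418*1/8126 = -11181/994 - 2327709/4063 = -2359171149/4038622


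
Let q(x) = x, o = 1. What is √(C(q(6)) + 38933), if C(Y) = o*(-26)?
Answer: 3*√4323 ≈ 197.25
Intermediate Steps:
C(Y) = -26 (C(Y) = 1*(-26) = -26)
√(C(q(6)) + 38933) = √(-26 + 38933) = √38907 = 3*√4323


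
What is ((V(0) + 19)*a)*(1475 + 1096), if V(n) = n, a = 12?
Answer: 586188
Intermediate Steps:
((V(0) + 19)*a)*(1475 + 1096) = ((0 + 19)*12)*(1475 + 1096) = (19*12)*2571 = 228*2571 = 586188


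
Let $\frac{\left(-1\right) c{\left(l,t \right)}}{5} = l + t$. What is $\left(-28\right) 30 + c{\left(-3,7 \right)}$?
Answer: $-860$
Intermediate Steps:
$c{\left(l,t \right)} = - 5 l - 5 t$ ($c{\left(l,t \right)} = - 5 \left(l + t\right) = - 5 l - 5 t$)
$\left(-28\right) 30 + c{\left(-3,7 \right)} = \left(-28\right) 30 - 20 = -840 + \left(15 - 35\right) = -840 - 20 = -860$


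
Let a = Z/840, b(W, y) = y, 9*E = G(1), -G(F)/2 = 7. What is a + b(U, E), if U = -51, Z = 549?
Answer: -2273/2520 ≈ -0.90198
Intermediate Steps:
G(F) = -14 (G(F) = -2*7 = -14)
E = -14/9 (E = (⅑)*(-14) = -14/9 ≈ -1.5556)
a = 183/280 (a = 549/840 = 549*(1/840) = 183/280 ≈ 0.65357)
a + b(U, E) = 183/280 - 14/9 = -2273/2520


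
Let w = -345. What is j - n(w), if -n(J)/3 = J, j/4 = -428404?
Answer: -1714651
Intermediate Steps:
j = -1713616 (j = 4*(-428404) = -1713616)
n(J) = -3*J
j - n(w) = -1713616 - (-3)*(-345) = -1713616 - 1*1035 = -1713616 - 1035 = -1714651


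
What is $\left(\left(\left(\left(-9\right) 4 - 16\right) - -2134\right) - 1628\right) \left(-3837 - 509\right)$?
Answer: $-1973084$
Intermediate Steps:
$\left(\left(\left(\left(-9\right) 4 - 16\right) - -2134\right) - 1628\right) \left(-3837 - 509\right) = \left(\left(\left(-36 - 16\right) + 2134\right) - 1628\right) \left(-4346\right) = \left(\left(-52 + 2134\right) - 1628\right) \left(-4346\right) = \left(2082 - 1628\right) \left(-4346\right) = 454 \left(-4346\right) = -1973084$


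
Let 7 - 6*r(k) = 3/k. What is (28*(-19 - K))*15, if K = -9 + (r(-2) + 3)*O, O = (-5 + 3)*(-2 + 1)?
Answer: -7910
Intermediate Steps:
O = 2 (O = -2*(-1) = 2)
r(k) = 7/6 - 1/(2*k)
K = -⅙ (K = -9 + ((⅙)*(-3 + 7*(-2))/(-2) + 3)*2 = -9 + ((⅙)*(-½)*(-3 - 14) + 3)*2 = -9 + ((⅙)*(-½)*(-17) + 3)*2 = -9 + (17/12 + 3)*2 = -9 + (53/12)*2 = -9 + 53/6 = -⅙ ≈ -0.16667)
(28*(-19 - K))*15 = (28*(-19 - 1*(-⅙)))*15 = (28*(-19 + ⅙))*15 = (28*(-113/6))*15 = -1582/3*15 = -7910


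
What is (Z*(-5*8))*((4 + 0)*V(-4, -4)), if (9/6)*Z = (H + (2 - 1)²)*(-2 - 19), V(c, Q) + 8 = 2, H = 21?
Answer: -295680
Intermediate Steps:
V(c, Q) = -6 (V(c, Q) = -8 + 2 = -6)
Z = -308 (Z = 2*((21 + (2 - 1)²)*(-2 - 19))/3 = 2*((21 + 1²)*(-21))/3 = 2*((21 + 1)*(-21))/3 = 2*(22*(-21))/3 = (⅔)*(-462) = -308)
(Z*(-5*8))*((4 + 0)*V(-4, -4)) = (-(-1540)*8)*((4 + 0)*(-6)) = (-308*(-40))*(4*(-6)) = 12320*(-24) = -295680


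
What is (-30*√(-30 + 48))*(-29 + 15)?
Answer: 1260*√2 ≈ 1781.9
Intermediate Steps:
(-30*√(-30 + 48))*(-29 + 15) = -90*√2*(-14) = 1260*√2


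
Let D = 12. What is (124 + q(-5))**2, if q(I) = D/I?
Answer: 369664/25 ≈ 14787.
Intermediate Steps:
q(I) = 12/I
(124 + q(-5))**2 = (124 + 12/(-5))**2 = (124 + 12*(-1/5))**2 = (124 - 12/5)**2 = (608/5)**2 = 369664/25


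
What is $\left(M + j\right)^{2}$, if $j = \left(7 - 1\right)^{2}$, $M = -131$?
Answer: $9025$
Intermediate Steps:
$j = 36$ ($j = 6^{2} = 36$)
$\left(M + j\right)^{2} = \left(-131 + 36\right)^{2} = \left(-95\right)^{2} = 9025$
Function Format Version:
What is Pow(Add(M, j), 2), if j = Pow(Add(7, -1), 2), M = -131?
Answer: 9025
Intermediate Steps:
j = 36 (j = Pow(6, 2) = 36)
Pow(Add(M, j), 2) = Pow(Add(-131, 36), 2) = Pow(-95, 2) = 9025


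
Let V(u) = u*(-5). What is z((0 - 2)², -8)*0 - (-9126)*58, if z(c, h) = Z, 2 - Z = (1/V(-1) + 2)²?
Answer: 529308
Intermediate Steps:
V(u) = -5*u
Z = -71/25 (Z = 2 - (1/(-5*(-1)) + 2)² = 2 - (1/5 + 2)² = 2 - (⅕ + 2)² = 2 - (11/5)² = 2 - 1*121/25 = 2 - 121/25 = -71/25 ≈ -2.8400)
z(c, h) = -71/25
z((0 - 2)², -8)*0 - (-9126)*58 = -71/25*0 - (-9126)*58 = 0 - 1521*(-348) = 0 + 529308 = 529308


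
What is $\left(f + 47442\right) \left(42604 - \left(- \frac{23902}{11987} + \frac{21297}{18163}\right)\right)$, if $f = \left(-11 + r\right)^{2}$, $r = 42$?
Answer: $\frac{448982193852497433}{217719881} \approx 2.0622 \cdot 10^{9}$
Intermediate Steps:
$f = 961$ ($f = \left(-11 + 42\right)^{2} = 31^{2} = 961$)
$\left(f + 47442\right) \left(42604 - \left(- \frac{23902}{11987} + \frac{21297}{18163}\right)\right) = \left(961 + 47442\right) \left(42604 - \left(- \frac{23902}{11987} + \frac{21297}{18163}\right)\right) = 48403 \left(42604 - - \frac{178844887}{217719881}\right) = 48403 \left(42604 + \left(\frac{23902}{11987} - \frac{21297}{18163}\right)\right) = 48403 \left(42604 + \frac{178844887}{217719881}\right) = 48403 \cdot \frac{9275916655011}{217719881} = \frac{448982193852497433}{217719881}$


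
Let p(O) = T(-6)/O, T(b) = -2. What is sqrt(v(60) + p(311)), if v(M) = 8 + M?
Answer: sqrt(6576406)/311 ≈ 8.2458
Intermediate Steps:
p(O) = -2/O
sqrt(v(60) + p(311)) = sqrt((8 + 60) - 2/311) = sqrt(68 - 2*1/311) = sqrt(68 - 2/311) = sqrt(21146/311) = sqrt(6576406)/311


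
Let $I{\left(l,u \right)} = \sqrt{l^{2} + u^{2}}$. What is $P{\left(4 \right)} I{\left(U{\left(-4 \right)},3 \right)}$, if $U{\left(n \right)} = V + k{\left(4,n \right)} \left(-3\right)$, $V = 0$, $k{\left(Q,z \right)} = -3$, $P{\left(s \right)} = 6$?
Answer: $18 \sqrt{10} \approx 56.921$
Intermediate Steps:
$U{\left(n \right)} = 9$ ($U{\left(n \right)} = 0 - -9 = 0 + 9 = 9$)
$P{\left(4 \right)} I{\left(U{\left(-4 \right)},3 \right)} = 6 \sqrt{9^{2} + 3^{2}} = 6 \sqrt{81 + 9} = 6 \sqrt{90} = 6 \cdot 3 \sqrt{10} = 18 \sqrt{10}$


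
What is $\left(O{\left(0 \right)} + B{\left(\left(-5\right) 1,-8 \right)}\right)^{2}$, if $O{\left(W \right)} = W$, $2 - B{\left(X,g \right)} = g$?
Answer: $100$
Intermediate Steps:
$B{\left(X,g \right)} = 2 - g$
$\left(O{\left(0 \right)} + B{\left(\left(-5\right) 1,-8 \right)}\right)^{2} = \left(0 + \left(2 - -8\right)\right)^{2} = \left(0 + \left(2 + 8\right)\right)^{2} = \left(0 + 10\right)^{2} = 10^{2} = 100$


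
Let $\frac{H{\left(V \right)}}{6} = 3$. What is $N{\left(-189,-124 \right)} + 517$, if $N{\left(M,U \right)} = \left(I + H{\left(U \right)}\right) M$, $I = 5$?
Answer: $-3830$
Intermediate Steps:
$H{\left(V \right)} = 18$ ($H{\left(V \right)} = 6 \cdot 3 = 18$)
$N{\left(M,U \right)} = 23 M$ ($N{\left(M,U \right)} = \left(5 + 18\right) M = 23 M$)
$N{\left(-189,-124 \right)} + 517 = 23 \left(-189\right) + 517 = -4347 + 517 = -3830$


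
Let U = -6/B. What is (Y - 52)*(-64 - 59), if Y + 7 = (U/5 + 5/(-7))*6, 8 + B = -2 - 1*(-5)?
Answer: 1331229/175 ≈ 7607.0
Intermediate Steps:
B = -5 (B = -8 + (-2 - 1*(-5)) = -8 + (-2 + 5) = -8 + 3 = -5)
U = 6/5 (U = -6/(-5) = -6*(-⅕) = 6/5 ≈ 1.2000)
Y = -1723/175 (Y = -7 + ((6/5)/5 + 5/(-7))*6 = -7 + ((6/5)*(⅕) + 5*(-⅐))*6 = -7 + (6/25 - 5/7)*6 = -7 - 83/175*6 = -7 - 498/175 = -1723/175 ≈ -9.8457)
(Y - 52)*(-64 - 59) = (-1723/175 - 52)*(-64 - 59) = -10823/175*(-123) = 1331229/175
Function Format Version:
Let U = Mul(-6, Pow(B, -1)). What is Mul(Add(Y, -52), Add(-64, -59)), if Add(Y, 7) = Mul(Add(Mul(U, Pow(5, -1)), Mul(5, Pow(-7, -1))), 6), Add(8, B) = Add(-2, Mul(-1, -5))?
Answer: Rational(1331229, 175) ≈ 7607.0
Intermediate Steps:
B = -5 (B = Add(-8, Add(-2, Mul(-1, -5))) = Add(-8, Add(-2, 5)) = Add(-8, 3) = -5)
U = Rational(6, 5) (U = Mul(-6, Pow(-5, -1)) = Mul(-6, Rational(-1, 5)) = Rational(6, 5) ≈ 1.2000)
Y = Rational(-1723, 175) (Y = Add(-7, Mul(Add(Mul(Rational(6, 5), Pow(5, -1)), Mul(5, Pow(-7, -1))), 6)) = Add(-7, Mul(Add(Mul(Rational(6, 5), Rational(1, 5)), Mul(5, Rational(-1, 7))), 6)) = Add(-7, Mul(Add(Rational(6, 25), Rational(-5, 7)), 6)) = Add(-7, Mul(Rational(-83, 175), 6)) = Add(-7, Rational(-498, 175)) = Rational(-1723, 175) ≈ -9.8457)
Mul(Add(Y, -52), Add(-64, -59)) = Mul(Add(Rational(-1723, 175), -52), Add(-64, -59)) = Mul(Rational(-10823, 175), -123) = Rational(1331229, 175)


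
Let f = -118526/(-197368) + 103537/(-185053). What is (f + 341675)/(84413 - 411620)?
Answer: -2079863700067577/1991793019615388 ≈ -1.0442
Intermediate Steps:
f = 749350631/18261770252 (f = -118526*(-1/197368) + 103537*(-1/185053) = 59263/98684 - 103537/185053 = 749350631/18261770252 ≈ 0.041034)
(f + 341675)/(84413 - 411620) = (749350631/18261770252 + 341675)/(84413 - 411620) = (6239591100202731/18261770252)/(-327207) = (6239591100202731/18261770252)*(-1/327207) = -2079863700067577/1991793019615388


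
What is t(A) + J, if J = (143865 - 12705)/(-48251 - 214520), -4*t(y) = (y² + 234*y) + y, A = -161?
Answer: 1565064527/525542 ≈ 2978.0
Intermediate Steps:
t(y) = -235*y/4 - y²/4 (t(y) = -((y² + 234*y) + y)/4 = -(y² + 235*y)/4 = -235*y/4 - y²/4)
J = -131160/262771 (J = 131160/(-262771) = 131160*(-1/262771) = -131160/262771 ≈ -0.49914)
t(A) + J = -¼*(-161)*(235 - 161) - 131160/262771 = -¼*(-161)*74 - 131160/262771 = 5957/2 - 131160/262771 = 1565064527/525542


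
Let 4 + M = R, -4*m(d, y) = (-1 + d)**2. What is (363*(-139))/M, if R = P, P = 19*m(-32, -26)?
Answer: 201828/20707 ≈ 9.7468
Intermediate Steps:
m(d, y) = -(-1 + d)**2/4
P = -20691/4 (P = 19*(-(-1 - 32)**2/4) = 19*(-1/4*(-33)**2) = 19*(-1/4*1089) = 19*(-1089/4) = -20691/4 ≈ -5172.8)
R = -20691/4 ≈ -5172.8
M = -20707/4 (M = -4 - 20691/4 = -20707/4 ≈ -5176.8)
(363*(-139))/M = (363*(-139))/(-20707/4) = -50457*(-4/20707) = 201828/20707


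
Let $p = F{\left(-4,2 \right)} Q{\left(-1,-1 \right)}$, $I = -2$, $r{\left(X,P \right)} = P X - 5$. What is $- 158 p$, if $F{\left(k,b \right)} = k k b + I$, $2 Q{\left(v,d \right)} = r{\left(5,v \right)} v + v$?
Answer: $-21330$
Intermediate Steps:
$r{\left(X,P \right)} = -5 + P X$
$Q{\left(v,d \right)} = \frac{v}{2} + \frac{v \left(-5 + 5 v\right)}{2}$ ($Q{\left(v,d \right)} = \frac{\left(-5 + v 5\right) v + v}{2} = \frac{\left(-5 + 5 v\right) v + v}{2} = \frac{v \left(-5 + 5 v\right) + v}{2} = \frac{v + v \left(-5 + 5 v\right)}{2} = \frac{v}{2} + \frac{v \left(-5 + 5 v\right)}{2}$)
$F{\left(k,b \right)} = -2 + b k^{2}$ ($F{\left(k,b \right)} = k k b - 2 = k^{2} b - 2 = b k^{2} - 2 = -2 + b k^{2}$)
$p = 135$ ($p = \left(-2 + 2 \left(-4\right)^{2}\right) \frac{1}{2} \left(-1\right) \left(-4 + 5 \left(-1\right)\right) = \left(-2 + 2 \cdot 16\right) \frac{1}{2} \left(-1\right) \left(-4 - 5\right) = \left(-2 + 32\right) \frac{1}{2} \left(-1\right) \left(-9\right) = 30 \cdot \frac{9}{2} = 135$)
$- 158 p = \left(-158\right) 135 = -21330$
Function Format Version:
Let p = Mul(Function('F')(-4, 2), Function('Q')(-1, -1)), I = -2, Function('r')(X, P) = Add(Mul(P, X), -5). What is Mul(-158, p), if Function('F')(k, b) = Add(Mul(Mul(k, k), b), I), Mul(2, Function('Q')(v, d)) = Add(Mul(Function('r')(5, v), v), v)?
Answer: -21330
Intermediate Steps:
Function('r')(X, P) = Add(-5, Mul(P, X))
Function('Q')(v, d) = Add(Mul(Rational(1, 2), v), Mul(Rational(1, 2), v, Add(-5, Mul(5, v)))) (Function('Q')(v, d) = Mul(Rational(1, 2), Add(Mul(Add(-5, Mul(v, 5)), v), v)) = Mul(Rational(1, 2), Add(Mul(Add(-5, Mul(5, v)), v), v)) = Mul(Rational(1, 2), Add(Mul(v, Add(-5, Mul(5, v))), v)) = Mul(Rational(1, 2), Add(v, Mul(v, Add(-5, Mul(5, v))))) = Add(Mul(Rational(1, 2), v), Mul(Rational(1, 2), v, Add(-5, Mul(5, v)))))
Function('F')(k, b) = Add(-2, Mul(b, Pow(k, 2))) (Function('F')(k, b) = Add(Mul(Mul(k, k), b), -2) = Add(Mul(Pow(k, 2), b), -2) = Add(Mul(b, Pow(k, 2)), -2) = Add(-2, Mul(b, Pow(k, 2))))
p = 135 (p = Mul(Add(-2, Mul(2, Pow(-4, 2))), Mul(Rational(1, 2), -1, Add(-4, Mul(5, -1)))) = Mul(Add(-2, Mul(2, 16)), Mul(Rational(1, 2), -1, Add(-4, -5))) = Mul(Add(-2, 32), Mul(Rational(1, 2), -1, -9)) = Mul(30, Rational(9, 2)) = 135)
Mul(-158, p) = Mul(-158, 135) = -21330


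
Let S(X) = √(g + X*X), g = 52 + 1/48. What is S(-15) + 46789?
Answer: 46789 + √39891/12 ≈ 46806.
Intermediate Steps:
g = 2497/48 (g = 52 + 1/48 = 2497/48 ≈ 52.021)
S(X) = √(2497/48 + X²) (S(X) = √(2497/48 + X*X) = √(2497/48 + X²))
S(-15) + 46789 = √(7491 + 144*(-15)²)/12 + 46789 = √(7491 + 144*225)/12 + 46789 = √(7491 + 32400)/12 + 46789 = √39891/12 + 46789 = 46789 + √39891/12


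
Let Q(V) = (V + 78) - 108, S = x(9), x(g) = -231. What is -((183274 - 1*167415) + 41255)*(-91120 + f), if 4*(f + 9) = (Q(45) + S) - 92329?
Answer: 13052290977/2 ≈ 6.5261e+9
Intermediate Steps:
S = -231
Q(V) = -30 + V (Q(V) = (78 + V) - 108 = -30 + V)
f = -92581/4 (f = -9 + (((-30 + 45) - 231) - 92329)/4 = -9 + ((15 - 231) - 92329)/4 = -9 + (-216 - 92329)/4 = -9 + (1/4)*(-92545) = -9 - 92545/4 = -92581/4 ≈ -23145.)
-((183274 - 1*167415) + 41255)*(-91120 + f) = -((183274 - 1*167415) + 41255)*(-91120 - 92581/4) = -((183274 - 167415) + 41255)*(-457061)/4 = -(15859 + 41255)*(-457061)/4 = -57114*(-457061)/4 = -1*(-13052290977/2) = 13052290977/2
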